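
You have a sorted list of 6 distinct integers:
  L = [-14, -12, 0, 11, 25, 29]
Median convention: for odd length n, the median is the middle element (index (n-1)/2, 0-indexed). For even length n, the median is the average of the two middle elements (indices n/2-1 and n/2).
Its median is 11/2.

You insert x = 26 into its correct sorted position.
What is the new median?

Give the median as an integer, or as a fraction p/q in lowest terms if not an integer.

Old list (sorted, length 6): [-14, -12, 0, 11, 25, 29]
Old median = 11/2
Insert x = 26
Old length even (6). Middle pair: indices 2,3 = 0,11.
New length odd (7). New median = single middle element.
x = 26: 5 elements are < x, 1 elements are > x.
New sorted list: [-14, -12, 0, 11, 25, 26, 29]
New median = 11

Answer: 11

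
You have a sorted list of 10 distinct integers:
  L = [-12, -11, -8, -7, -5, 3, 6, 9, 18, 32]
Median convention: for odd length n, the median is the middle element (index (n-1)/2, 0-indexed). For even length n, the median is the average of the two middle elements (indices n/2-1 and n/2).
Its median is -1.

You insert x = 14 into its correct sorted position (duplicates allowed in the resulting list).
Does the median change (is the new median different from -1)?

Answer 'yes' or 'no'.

Answer: yes

Derivation:
Old median = -1
Insert x = 14
New median = 3
Changed? yes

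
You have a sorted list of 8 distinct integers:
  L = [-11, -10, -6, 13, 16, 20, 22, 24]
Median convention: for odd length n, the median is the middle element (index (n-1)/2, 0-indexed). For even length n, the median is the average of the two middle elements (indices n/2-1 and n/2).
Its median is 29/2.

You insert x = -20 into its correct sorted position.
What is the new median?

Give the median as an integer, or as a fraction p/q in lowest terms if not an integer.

Answer: 13

Derivation:
Old list (sorted, length 8): [-11, -10, -6, 13, 16, 20, 22, 24]
Old median = 29/2
Insert x = -20
Old length even (8). Middle pair: indices 3,4 = 13,16.
New length odd (9). New median = single middle element.
x = -20: 0 elements are < x, 8 elements are > x.
New sorted list: [-20, -11, -10, -6, 13, 16, 20, 22, 24]
New median = 13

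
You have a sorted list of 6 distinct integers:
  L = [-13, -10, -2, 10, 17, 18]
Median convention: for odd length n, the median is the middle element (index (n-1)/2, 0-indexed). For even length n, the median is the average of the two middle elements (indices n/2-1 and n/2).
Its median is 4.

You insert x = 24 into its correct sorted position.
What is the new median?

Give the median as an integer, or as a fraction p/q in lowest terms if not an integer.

Answer: 10

Derivation:
Old list (sorted, length 6): [-13, -10, -2, 10, 17, 18]
Old median = 4
Insert x = 24
Old length even (6). Middle pair: indices 2,3 = -2,10.
New length odd (7). New median = single middle element.
x = 24: 6 elements are < x, 0 elements are > x.
New sorted list: [-13, -10, -2, 10, 17, 18, 24]
New median = 10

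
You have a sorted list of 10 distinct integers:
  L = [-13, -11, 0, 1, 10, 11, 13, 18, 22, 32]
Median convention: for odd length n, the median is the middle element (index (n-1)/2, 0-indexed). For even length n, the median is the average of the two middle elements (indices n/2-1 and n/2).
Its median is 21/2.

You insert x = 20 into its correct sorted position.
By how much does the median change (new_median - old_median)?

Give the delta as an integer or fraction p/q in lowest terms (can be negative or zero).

Answer: 1/2

Derivation:
Old median = 21/2
After inserting x = 20: new sorted = [-13, -11, 0, 1, 10, 11, 13, 18, 20, 22, 32]
New median = 11
Delta = 11 - 21/2 = 1/2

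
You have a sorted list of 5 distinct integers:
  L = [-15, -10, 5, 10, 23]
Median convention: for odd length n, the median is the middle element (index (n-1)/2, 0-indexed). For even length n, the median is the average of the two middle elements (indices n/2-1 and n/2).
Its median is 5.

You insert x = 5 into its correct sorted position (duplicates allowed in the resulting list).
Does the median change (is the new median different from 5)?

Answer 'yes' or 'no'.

Answer: no

Derivation:
Old median = 5
Insert x = 5
New median = 5
Changed? no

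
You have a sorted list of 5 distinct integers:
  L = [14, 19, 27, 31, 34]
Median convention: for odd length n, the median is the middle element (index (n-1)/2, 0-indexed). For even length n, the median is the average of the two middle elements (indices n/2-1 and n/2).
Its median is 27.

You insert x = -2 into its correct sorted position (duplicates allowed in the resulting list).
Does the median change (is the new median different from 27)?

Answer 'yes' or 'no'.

Answer: yes

Derivation:
Old median = 27
Insert x = -2
New median = 23
Changed? yes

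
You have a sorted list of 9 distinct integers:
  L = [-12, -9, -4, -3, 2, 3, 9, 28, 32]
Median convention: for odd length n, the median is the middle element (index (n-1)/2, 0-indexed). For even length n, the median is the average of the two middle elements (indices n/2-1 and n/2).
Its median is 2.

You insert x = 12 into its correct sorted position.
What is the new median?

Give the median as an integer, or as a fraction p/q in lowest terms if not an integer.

Old list (sorted, length 9): [-12, -9, -4, -3, 2, 3, 9, 28, 32]
Old median = 2
Insert x = 12
Old length odd (9). Middle was index 4 = 2.
New length even (10). New median = avg of two middle elements.
x = 12: 7 elements are < x, 2 elements are > x.
New sorted list: [-12, -9, -4, -3, 2, 3, 9, 12, 28, 32]
New median = 5/2

Answer: 5/2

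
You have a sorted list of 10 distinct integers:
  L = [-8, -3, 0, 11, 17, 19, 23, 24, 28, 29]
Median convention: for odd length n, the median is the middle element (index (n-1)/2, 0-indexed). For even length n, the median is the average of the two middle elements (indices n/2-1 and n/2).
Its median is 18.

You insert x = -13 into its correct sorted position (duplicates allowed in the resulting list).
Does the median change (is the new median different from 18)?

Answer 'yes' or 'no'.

Answer: yes

Derivation:
Old median = 18
Insert x = -13
New median = 17
Changed? yes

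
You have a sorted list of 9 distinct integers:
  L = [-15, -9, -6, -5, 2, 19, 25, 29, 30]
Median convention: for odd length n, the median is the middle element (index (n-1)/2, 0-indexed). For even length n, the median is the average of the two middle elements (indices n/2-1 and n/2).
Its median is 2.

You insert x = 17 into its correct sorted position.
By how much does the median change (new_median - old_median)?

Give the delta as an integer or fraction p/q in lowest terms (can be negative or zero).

Old median = 2
After inserting x = 17: new sorted = [-15, -9, -6, -5, 2, 17, 19, 25, 29, 30]
New median = 19/2
Delta = 19/2 - 2 = 15/2

Answer: 15/2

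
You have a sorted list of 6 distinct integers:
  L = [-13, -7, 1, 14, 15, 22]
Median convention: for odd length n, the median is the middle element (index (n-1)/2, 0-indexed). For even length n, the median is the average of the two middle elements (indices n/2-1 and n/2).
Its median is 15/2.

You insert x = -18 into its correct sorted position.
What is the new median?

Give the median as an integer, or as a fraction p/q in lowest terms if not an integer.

Answer: 1

Derivation:
Old list (sorted, length 6): [-13, -7, 1, 14, 15, 22]
Old median = 15/2
Insert x = -18
Old length even (6). Middle pair: indices 2,3 = 1,14.
New length odd (7). New median = single middle element.
x = -18: 0 elements are < x, 6 elements are > x.
New sorted list: [-18, -13, -7, 1, 14, 15, 22]
New median = 1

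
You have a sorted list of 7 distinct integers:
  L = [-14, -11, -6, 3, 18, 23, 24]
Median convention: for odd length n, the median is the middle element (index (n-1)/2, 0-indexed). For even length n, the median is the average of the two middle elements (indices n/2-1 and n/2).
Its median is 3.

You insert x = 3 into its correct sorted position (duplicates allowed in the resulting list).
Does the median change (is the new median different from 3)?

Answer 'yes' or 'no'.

Old median = 3
Insert x = 3
New median = 3
Changed? no

Answer: no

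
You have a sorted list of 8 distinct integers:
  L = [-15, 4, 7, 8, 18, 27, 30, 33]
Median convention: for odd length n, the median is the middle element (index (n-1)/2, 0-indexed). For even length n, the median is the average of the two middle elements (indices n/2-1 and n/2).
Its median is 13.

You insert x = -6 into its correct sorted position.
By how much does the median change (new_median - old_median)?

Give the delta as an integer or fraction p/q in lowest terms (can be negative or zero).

Answer: -5

Derivation:
Old median = 13
After inserting x = -6: new sorted = [-15, -6, 4, 7, 8, 18, 27, 30, 33]
New median = 8
Delta = 8 - 13 = -5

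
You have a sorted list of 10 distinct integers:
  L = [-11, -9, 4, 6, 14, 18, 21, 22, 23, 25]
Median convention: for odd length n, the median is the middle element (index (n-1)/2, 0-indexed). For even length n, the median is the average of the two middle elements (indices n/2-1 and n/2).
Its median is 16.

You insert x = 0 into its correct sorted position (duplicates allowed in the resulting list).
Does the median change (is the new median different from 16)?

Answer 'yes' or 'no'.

Answer: yes

Derivation:
Old median = 16
Insert x = 0
New median = 14
Changed? yes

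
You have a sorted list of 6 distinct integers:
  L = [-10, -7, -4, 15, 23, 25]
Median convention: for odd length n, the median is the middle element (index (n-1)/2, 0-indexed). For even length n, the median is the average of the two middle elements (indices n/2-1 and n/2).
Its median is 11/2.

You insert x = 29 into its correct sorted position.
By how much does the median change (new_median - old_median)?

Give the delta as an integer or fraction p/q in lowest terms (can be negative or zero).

Answer: 19/2

Derivation:
Old median = 11/2
After inserting x = 29: new sorted = [-10, -7, -4, 15, 23, 25, 29]
New median = 15
Delta = 15 - 11/2 = 19/2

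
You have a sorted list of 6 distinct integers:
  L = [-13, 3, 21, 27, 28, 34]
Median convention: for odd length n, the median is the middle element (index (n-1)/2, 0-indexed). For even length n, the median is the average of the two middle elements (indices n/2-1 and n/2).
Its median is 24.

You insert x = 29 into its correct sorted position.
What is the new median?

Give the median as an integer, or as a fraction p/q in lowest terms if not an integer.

Old list (sorted, length 6): [-13, 3, 21, 27, 28, 34]
Old median = 24
Insert x = 29
Old length even (6). Middle pair: indices 2,3 = 21,27.
New length odd (7). New median = single middle element.
x = 29: 5 elements are < x, 1 elements are > x.
New sorted list: [-13, 3, 21, 27, 28, 29, 34]
New median = 27

Answer: 27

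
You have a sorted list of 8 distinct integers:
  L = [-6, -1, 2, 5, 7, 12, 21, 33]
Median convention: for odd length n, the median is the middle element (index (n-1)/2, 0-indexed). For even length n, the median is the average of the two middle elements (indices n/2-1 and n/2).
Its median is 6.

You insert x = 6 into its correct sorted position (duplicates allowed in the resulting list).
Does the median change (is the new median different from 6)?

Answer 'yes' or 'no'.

Old median = 6
Insert x = 6
New median = 6
Changed? no

Answer: no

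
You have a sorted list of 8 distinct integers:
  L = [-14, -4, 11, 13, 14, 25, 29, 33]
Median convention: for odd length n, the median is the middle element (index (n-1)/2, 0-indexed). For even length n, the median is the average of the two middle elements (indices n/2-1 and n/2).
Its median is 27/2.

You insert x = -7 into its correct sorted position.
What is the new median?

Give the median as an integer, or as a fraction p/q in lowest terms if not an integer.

Old list (sorted, length 8): [-14, -4, 11, 13, 14, 25, 29, 33]
Old median = 27/2
Insert x = -7
Old length even (8). Middle pair: indices 3,4 = 13,14.
New length odd (9). New median = single middle element.
x = -7: 1 elements are < x, 7 elements are > x.
New sorted list: [-14, -7, -4, 11, 13, 14, 25, 29, 33]
New median = 13

Answer: 13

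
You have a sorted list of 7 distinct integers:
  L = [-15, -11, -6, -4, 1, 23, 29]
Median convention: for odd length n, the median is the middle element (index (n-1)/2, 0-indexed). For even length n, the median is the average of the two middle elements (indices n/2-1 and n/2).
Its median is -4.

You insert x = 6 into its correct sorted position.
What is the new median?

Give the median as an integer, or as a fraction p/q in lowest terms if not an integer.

Old list (sorted, length 7): [-15, -11, -6, -4, 1, 23, 29]
Old median = -4
Insert x = 6
Old length odd (7). Middle was index 3 = -4.
New length even (8). New median = avg of two middle elements.
x = 6: 5 elements are < x, 2 elements are > x.
New sorted list: [-15, -11, -6, -4, 1, 6, 23, 29]
New median = -3/2

Answer: -3/2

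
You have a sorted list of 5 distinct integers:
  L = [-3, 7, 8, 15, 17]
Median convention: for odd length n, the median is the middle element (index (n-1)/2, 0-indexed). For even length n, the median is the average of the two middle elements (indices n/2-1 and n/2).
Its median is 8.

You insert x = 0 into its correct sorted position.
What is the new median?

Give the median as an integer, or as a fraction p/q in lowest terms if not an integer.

Answer: 15/2

Derivation:
Old list (sorted, length 5): [-3, 7, 8, 15, 17]
Old median = 8
Insert x = 0
Old length odd (5). Middle was index 2 = 8.
New length even (6). New median = avg of two middle elements.
x = 0: 1 elements are < x, 4 elements are > x.
New sorted list: [-3, 0, 7, 8, 15, 17]
New median = 15/2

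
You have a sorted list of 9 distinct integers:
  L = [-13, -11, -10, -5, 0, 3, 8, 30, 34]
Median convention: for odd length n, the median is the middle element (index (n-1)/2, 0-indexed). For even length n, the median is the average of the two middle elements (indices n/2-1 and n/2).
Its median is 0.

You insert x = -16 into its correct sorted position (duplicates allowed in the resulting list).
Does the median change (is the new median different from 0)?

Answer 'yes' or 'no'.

Answer: yes

Derivation:
Old median = 0
Insert x = -16
New median = -5/2
Changed? yes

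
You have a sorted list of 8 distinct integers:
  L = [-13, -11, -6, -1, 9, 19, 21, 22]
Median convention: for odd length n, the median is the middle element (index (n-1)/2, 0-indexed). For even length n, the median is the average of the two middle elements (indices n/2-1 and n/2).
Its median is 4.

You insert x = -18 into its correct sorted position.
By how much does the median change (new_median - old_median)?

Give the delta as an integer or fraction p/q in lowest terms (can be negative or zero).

Old median = 4
After inserting x = -18: new sorted = [-18, -13, -11, -6, -1, 9, 19, 21, 22]
New median = -1
Delta = -1 - 4 = -5

Answer: -5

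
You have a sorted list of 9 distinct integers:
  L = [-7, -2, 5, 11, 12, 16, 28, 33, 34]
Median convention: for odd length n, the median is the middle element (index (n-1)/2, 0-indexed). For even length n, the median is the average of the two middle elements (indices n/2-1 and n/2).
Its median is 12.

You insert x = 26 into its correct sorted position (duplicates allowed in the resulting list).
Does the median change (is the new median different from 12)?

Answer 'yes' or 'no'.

Old median = 12
Insert x = 26
New median = 14
Changed? yes

Answer: yes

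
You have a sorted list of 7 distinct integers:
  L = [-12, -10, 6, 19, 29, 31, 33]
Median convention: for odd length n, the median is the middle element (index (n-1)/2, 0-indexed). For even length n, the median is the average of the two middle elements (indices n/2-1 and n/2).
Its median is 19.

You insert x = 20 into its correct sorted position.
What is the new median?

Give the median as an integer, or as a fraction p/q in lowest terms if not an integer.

Answer: 39/2

Derivation:
Old list (sorted, length 7): [-12, -10, 6, 19, 29, 31, 33]
Old median = 19
Insert x = 20
Old length odd (7). Middle was index 3 = 19.
New length even (8). New median = avg of two middle elements.
x = 20: 4 elements are < x, 3 elements are > x.
New sorted list: [-12, -10, 6, 19, 20, 29, 31, 33]
New median = 39/2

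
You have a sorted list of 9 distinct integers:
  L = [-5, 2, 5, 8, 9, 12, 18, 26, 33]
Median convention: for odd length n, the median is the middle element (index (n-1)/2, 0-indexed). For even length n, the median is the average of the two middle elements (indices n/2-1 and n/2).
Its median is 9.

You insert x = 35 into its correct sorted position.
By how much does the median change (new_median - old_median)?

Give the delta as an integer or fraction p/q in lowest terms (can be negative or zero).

Answer: 3/2

Derivation:
Old median = 9
After inserting x = 35: new sorted = [-5, 2, 5, 8, 9, 12, 18, 26, 33, 35]
New median = 21/2
Delta = 21/2 - 9 = 3/2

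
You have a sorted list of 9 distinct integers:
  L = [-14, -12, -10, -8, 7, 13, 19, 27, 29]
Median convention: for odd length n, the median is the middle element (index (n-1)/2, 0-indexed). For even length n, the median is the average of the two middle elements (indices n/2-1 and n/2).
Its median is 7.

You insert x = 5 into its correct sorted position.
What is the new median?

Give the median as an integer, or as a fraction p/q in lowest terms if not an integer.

Old list (sorted, length 9): [-14, -12, -10, -8, 7, 13, 19, 27, 29]
Old median = 7
Insert x = 5
Old length odd (9). Middle was index 4 = 7.
New length even (10). New median = avg of two middle elements.
x = 5: 4 elements are < x, 5 elements are > x.
New sorted list: [-14, -12, -10, -8, 5, 7, 13, 19, 27, 29]
New median = 6

Answer: 6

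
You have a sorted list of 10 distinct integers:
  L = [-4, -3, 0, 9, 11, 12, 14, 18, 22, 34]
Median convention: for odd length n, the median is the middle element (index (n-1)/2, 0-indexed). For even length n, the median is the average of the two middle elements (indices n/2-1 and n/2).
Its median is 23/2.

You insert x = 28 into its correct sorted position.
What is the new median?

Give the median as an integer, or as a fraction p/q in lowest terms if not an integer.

Old list (sorted, length 10): [-4, -3, 0, 9, 11, 12, 14, 18, 22, 34]
Old median = 23/2
Insert x = 28
Old length even (10). Middle pair: indices 4,5 = 11,12.
New length odd (11). New median = single middle element.
x = 28: 9 elements are < x, 1 elements are > x.
New sorted list: [-4, -3, 0, 9, 11, 12, 14, 18, 22, 28, 34]
New median = 12

Answer: 12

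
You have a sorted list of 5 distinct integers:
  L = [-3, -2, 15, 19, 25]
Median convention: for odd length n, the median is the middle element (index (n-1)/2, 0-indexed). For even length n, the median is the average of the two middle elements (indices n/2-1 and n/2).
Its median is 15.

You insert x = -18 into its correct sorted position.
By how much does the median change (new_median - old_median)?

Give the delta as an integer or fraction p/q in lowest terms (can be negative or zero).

Old median = 15
After inserting x = -18: new sorted = [-18, -3, -2, 15, 19, 25]
New median = 13/2
Delta = 13/2 - 15 = -17/2

Answer: -17/2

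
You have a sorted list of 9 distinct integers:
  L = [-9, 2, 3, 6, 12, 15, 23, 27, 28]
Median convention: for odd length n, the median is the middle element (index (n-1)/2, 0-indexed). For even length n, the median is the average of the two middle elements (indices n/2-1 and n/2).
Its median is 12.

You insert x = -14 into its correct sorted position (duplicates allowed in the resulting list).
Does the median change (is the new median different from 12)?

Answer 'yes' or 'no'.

Old median = 12
Insert x = -14
New median = 9
Changed? yes

Answer: yes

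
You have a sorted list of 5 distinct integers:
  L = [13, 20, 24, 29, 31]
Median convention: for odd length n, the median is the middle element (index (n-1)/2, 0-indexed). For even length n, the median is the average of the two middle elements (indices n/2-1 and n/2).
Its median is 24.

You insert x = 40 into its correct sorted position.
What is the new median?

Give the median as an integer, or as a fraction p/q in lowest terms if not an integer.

Old list (sorted, length 5): [13, 20, 24, 29, 31]
Old median = 24
Insert x = 40
Old length odd (5). Middle was index 2 = 24.
New length even (6). New median = avg of two middle elements.
x = 40: 5 elements are < x, 0 elements are > x.
New sorted list: [13, 20, 24, 29, 31, 40]
New median = 53/2

Answer: 53/2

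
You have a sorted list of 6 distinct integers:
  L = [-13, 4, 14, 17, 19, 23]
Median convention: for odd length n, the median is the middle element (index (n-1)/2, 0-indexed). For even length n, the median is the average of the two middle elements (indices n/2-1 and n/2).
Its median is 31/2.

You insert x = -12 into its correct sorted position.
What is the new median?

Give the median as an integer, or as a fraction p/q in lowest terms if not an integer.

Old list (sorted, length 6): [-13, 4, 14, 17, 19, 23]
Old median = 31/2
Insert x = -12
Old length even (6). Middle pair: indices 2,3 = 14,17.
New length odd (7). New median = single middle element.
x = -12: 1 elements are < x, 5 elements are > x.
New sorted list: [-13, -12, 4, 14, 17, 19, 23]
New median = 14

Answer: 14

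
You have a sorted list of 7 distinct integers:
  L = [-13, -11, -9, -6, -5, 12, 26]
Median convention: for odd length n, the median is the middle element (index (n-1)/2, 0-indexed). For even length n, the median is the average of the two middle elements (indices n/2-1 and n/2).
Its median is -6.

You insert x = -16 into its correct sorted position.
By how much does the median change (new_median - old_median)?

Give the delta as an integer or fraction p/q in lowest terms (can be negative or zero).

Old median = -6
After inserting x = -16: new sorted = [-16, -13, -11, -9, -6, -5, 12, 26]
New median = -15/2
Delta = -15/2 - -6 = -3/2

Answer: -3/2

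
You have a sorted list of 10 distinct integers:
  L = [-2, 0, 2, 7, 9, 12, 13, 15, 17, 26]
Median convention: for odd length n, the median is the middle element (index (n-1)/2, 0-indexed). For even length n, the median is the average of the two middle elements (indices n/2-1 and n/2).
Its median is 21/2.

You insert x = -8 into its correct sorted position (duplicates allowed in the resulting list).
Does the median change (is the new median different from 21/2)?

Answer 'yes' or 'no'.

Old median = 21/2
Insert x = -8
New median = 9
Changed? yes

Answer: yes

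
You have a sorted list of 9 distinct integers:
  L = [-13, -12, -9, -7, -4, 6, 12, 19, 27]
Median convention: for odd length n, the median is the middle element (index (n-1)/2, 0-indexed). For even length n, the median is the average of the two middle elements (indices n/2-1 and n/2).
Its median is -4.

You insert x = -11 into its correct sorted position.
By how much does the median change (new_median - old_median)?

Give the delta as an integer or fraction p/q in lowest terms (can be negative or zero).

Old median = -4
After inserting x = -11: new sorted = [-13, -12, -11, -9, -7, -4, 6, 12, 19, 27]
New median = -11/2
Delta = -11/2 - -4 = -3/2

Answer: -3/2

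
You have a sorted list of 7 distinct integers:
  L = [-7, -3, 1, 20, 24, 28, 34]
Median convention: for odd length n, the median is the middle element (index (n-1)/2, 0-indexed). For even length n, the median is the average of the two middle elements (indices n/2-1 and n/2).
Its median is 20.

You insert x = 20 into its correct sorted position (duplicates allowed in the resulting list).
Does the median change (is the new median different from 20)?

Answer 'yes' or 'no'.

Old median = 20
Insert x = 20
New median = 20
Changed? no

Answer: no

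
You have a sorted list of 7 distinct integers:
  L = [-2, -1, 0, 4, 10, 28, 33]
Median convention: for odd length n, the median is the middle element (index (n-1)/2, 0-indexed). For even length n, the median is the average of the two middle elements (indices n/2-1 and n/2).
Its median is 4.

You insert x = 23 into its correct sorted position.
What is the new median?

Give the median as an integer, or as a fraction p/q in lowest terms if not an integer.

Answer: 7

Derivation:
Old list (sorted, length 7): [-2, -1, 0, 4, 10, 28, 33]
Old median = 4
Insert x = 23
Old length odd (7). Middle was index 3 = 4.
New length even (8). New median = avg of two middle elements.
x = 23: 5 elements are < x, 2 elements are > x.
New sorted list: [-2, -1, 0, 4, 10, 23, 28, 33]
New median = 7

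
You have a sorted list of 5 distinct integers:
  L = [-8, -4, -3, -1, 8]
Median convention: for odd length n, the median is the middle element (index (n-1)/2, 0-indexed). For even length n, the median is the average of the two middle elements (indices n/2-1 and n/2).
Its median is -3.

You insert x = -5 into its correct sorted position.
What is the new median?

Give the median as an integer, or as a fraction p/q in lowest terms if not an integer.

Answer: -7/2

Derivation:
Old list (sorted, length 5): [-8, -4, -3, -1, 8]
Old median = -3
Insert x = -5
Old length odd (5). Middle was index 2 = -3.
New length even (6). New median = avg of two middle elements.
x = -5: 1 elements are < x, 4 elements are > x.
New sorted list: [-8, -5, -4, -3, -1, 8]
New median = -7/2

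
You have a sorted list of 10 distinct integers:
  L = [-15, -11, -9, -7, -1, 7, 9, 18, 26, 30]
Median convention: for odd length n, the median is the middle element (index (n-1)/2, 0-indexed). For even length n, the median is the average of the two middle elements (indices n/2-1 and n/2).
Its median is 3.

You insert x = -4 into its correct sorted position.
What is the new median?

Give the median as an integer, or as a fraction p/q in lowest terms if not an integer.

Old list (sorted, length 10): [-15, -11, -9, -7, -1, 7, 9, 18, 26, 30]
Old median = 3
Insert x = -4
Old length even (10). Middle pair: indices 4,5 = -1,7.
New length odd (11). New median = single middle element.
x = -4: 4 elements are < x, 6 elements are > x.
New sorted list: [-15, -11, -9, -7, -4, -1, 7, 9, 18, 26, 30]
New median = -1

Answer: -1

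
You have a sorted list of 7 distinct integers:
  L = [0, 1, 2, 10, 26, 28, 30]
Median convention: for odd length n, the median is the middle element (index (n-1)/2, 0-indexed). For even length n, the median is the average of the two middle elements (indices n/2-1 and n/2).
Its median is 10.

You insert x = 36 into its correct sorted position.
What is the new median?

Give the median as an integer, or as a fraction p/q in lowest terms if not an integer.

Old list (sorted, length 7): [0, 1, 2, 10, 26, 28, 30]
Old median = 10
Insert x = 36
Old length odd (7). Middle was index 3 = 10.
New length even (8). New median = avg of two middle elements.
x = 36: 7 elements are < x, 0 elements are > x.
New sorted list: [0, 1, 2, 10, 26, 28, 30, 36]
New median = 18

Answer: 18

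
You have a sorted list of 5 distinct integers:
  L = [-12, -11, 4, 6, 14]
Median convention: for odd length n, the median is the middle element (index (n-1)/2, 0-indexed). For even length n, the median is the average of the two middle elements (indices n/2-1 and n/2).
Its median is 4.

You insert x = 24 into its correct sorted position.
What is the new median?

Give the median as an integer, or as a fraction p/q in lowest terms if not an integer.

Answer: 5

Derivation:
Old list (sorted, length 5): [-12, -11, 4, 6, 14]
Old median = 4
Insert x = 24
Old length odd (5). Middle was index 2 = 4.
New length even (6). New median = avg of two middle elements.
x = 24: 5 elements are < x, 0 elements are > x.
New sorted list: [-12, -11, 4, 6, 14, 24]
New median = 5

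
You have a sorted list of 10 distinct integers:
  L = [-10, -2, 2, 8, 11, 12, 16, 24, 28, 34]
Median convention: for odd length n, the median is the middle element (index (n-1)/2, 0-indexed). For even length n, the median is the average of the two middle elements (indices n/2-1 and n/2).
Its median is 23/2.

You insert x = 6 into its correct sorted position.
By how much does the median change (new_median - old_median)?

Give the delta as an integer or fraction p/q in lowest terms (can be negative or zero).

Answer: -1/2

Derivation:
Old median = 23/2
After inserting x = 6: new sorted = [-10, -2, 2, 6, 8, 11, 12, 16, 24, 28, 34]
New median = 11
Delta = 11 - 23/2 = -1/2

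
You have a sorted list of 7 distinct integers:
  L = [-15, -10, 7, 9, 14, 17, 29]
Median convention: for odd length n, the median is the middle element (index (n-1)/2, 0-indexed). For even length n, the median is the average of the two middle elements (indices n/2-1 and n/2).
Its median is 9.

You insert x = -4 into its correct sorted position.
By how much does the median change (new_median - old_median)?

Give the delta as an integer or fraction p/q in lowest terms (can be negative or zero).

Old median = 9
After inserting x = -4: new sorted = [-15, -10, -4, 7, 9, 14, 17, 29]
New median = 8
Delta = 8 - 9 = -1

Answer: -1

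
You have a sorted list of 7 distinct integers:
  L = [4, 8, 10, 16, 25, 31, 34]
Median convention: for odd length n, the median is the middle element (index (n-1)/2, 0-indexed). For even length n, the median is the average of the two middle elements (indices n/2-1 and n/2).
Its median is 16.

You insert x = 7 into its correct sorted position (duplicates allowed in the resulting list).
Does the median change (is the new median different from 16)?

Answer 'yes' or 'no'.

Answer: yes

Derivation:
Old median = 16
Insert x = 7
New median = 13
Changed? yes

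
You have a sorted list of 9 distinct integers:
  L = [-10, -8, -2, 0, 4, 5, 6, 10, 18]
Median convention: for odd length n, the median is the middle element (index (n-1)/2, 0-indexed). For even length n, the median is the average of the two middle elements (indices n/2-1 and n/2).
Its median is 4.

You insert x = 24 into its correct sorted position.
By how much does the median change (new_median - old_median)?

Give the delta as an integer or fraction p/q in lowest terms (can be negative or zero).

Answer: 1/2

Derivation:
Old median = 4
After inserting x = 24: new sorted = [-10, -8, -2, 0, 4, 5, 6, 10, 18, 24]
New median = 9/2
Delta = 9/2 - 4 = 1/2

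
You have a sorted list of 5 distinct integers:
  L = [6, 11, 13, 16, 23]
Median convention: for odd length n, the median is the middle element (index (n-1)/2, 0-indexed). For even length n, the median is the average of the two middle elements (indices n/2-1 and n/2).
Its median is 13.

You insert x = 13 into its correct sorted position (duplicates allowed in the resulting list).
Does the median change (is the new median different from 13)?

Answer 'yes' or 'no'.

Answer: no

Derivation:
Old median = 13
Insert x = 13
New median = 13
Changed? no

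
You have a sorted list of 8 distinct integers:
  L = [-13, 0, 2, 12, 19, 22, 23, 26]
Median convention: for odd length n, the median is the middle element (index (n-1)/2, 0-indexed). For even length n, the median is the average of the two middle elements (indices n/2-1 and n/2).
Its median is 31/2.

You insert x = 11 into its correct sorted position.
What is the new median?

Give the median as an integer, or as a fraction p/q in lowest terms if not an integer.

Old list (sorted, length 8): [-13, 0, 2, 12, 19, 22, 23, 26]
Old median = 31/2
Insert x = 11
Old length even (8). Middle pair: indices 3,4 = 12,19.
New length odd (9). New median = single middle element.
x = 11: 3 elements are < x, 5 elements are > x.
New sorted list: [-13, 0, 2, 11, 12, 19, 22, 23, 26]
New median = 12

Answer: 12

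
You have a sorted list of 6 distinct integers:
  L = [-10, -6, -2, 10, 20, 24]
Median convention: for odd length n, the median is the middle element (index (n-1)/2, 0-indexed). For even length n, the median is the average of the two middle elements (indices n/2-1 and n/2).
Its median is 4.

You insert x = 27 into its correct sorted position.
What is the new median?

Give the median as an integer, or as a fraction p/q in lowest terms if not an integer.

Old list (sorted, length 6): [-10, -6, -2, 10, 20, 24]
Old median = 4
Insert x = 27
Old length even (6). Middle pair: indices 2,3 = -2,10.
New length odd (7). New median = single middle element.
x = 27: 6 elements are < x, 0 elements are > x.
New sorted list: [-10, -6, -2, 10, 20, 24, 27]
New median = 10

Answer: 10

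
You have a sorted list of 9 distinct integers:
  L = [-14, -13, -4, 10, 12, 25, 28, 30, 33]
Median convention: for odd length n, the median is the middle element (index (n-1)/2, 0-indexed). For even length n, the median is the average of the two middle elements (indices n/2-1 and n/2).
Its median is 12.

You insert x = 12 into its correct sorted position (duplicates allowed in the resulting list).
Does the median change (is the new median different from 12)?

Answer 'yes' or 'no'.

Answer: no

Derivation:
Old median = 12
Insert x = 12
New median = 12
Changed? no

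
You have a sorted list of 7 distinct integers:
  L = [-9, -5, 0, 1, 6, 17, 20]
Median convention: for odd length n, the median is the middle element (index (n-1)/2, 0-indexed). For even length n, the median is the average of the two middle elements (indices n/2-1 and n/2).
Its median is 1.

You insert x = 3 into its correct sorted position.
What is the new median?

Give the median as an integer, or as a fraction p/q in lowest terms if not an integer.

Old list (sorted, length 7): [-9, -5, 0, 1, 6, 17, 20]
Old median = 1
Insert x = 3
Old length odd (7). Middle was index 3 = 1.
New length even (8). New median = avg of two middle elements.
x = 3: 4 elements are < x, 3 elements are > x.
New sorted list: [-9, -5, 0, 1, 3, 6, 17, 20]
New median = 2

Answer: 2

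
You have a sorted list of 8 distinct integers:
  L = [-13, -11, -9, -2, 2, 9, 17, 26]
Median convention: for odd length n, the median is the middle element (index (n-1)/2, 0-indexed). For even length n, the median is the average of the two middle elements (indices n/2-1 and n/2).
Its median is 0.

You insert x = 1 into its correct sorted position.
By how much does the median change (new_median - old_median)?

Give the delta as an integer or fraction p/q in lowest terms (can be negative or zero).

Old median = 0
After inserting x = 1: new sorted = [-13, -11, -9, -2, 1, 2, 9, 17, 26]
New median = 1
Delta = 1 - 0 = 1

Answer: 1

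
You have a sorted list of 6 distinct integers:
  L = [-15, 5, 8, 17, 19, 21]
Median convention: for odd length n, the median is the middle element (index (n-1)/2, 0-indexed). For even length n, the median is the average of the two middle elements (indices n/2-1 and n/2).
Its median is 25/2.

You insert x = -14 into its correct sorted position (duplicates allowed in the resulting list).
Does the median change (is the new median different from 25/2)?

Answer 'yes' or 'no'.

Old median = 25/2
Insert x = -14
New median = 8
Changed? yes

Answer: yes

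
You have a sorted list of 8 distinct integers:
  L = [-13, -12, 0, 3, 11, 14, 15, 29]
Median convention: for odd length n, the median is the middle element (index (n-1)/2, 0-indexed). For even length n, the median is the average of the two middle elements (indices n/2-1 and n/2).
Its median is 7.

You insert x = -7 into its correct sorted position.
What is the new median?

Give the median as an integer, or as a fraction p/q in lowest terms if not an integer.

Answer: 3

Derivation:
Old list (sorted, length 8): [-13, -12, 0, 3, 11, 14, 15, 29]
Old median = 7
Insert x = -7
Old length even (8). Middle pair: indices 3,4 = 3,11.
New length odd (9). New median = single middle element.
x = -7: 2 elements are < x, 6 elements are > x.
New sorted list: [-13, -12, -7, 0, 3, 11, 14, 15, 29]
New median = 3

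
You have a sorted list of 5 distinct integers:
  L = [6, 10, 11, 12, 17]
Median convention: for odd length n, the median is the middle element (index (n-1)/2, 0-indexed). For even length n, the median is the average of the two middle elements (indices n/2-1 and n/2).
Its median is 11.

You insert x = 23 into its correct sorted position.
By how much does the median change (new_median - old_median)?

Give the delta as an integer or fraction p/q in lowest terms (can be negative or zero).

Old median = 11
After inserting x = 23: new sorted = [6, 10, 11, 12, 17, 23]
New median = 23/2
Delta = 23/2 - 11 = 1/2

Answer: 1/2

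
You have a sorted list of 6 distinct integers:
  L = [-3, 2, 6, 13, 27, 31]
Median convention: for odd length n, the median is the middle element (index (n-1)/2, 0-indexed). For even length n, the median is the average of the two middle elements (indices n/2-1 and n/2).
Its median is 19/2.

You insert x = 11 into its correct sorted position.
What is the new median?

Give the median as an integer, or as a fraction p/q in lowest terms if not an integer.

Answer: 11

Derivation:
Old list (sorted, length 6): [-3, 2, 6, 13, 27, 31]
Old median = 19/2
Insert x = 11
Old length even (6). Middle pair: indices 2,3 = 6,13.
New length odd (7). New median = single middle element.
x = 11: 3 elements are < x, 3 elements are > x.
New sorted list: [-3, 2, 6, 11, 13, 27, 31]
New median = 11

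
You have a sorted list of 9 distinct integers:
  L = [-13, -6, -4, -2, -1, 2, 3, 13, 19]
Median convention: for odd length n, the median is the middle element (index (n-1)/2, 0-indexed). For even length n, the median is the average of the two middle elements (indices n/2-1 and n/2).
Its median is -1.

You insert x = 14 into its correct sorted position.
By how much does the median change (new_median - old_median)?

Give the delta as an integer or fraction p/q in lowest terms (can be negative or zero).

Answer: 3/2

Derivation:
Old median = -1
After inserting x = 14: new sorted = [-13, -6, -4, -2, -1, 2, 3, 13, 14, 19]
New median = 1/2
Delta = 1/2 - -1 = 3/2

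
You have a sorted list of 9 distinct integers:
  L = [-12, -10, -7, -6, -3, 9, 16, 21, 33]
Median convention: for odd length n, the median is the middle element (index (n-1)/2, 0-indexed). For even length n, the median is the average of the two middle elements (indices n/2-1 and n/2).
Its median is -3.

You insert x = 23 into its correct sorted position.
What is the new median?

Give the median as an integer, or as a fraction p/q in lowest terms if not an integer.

Answer: 3

Derivation:
Old list (sorted, length 9): [-12, -10, -7, -6, -3, 9, 16, 21, 33]
Old median = -3
Insert x = 23
Old length odd (9). Middle was index 4 = -3.
New length even (10). New median = avg of two middle elements.
x = 23: 8 elements are < x, 1 elements are > x.
New sorted list: [-12, -10, -7, -6, -3, 9, 16, 21, 23, 33]
New median = 3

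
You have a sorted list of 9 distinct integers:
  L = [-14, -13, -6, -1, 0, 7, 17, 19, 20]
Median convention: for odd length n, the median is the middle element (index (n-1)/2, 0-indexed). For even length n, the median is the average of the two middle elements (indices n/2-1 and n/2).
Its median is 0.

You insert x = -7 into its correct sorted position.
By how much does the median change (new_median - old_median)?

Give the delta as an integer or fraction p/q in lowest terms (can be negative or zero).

Old median = 0
After inserting x = -7: new sorted = [-14, -13, -7, -6, -1, 0, 7, 17, 19, 20]
New median = -1/2
Delta = -1/2 - 0 = -1/2

Answer: -1/2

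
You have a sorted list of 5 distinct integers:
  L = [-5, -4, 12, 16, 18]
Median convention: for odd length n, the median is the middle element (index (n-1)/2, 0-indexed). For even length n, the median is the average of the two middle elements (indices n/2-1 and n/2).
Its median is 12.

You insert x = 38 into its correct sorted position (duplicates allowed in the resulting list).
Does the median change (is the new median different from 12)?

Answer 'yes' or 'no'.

Answer: yes

Derivation:
Old median = 12
Insert x = 38
New median = 14
Changed? yes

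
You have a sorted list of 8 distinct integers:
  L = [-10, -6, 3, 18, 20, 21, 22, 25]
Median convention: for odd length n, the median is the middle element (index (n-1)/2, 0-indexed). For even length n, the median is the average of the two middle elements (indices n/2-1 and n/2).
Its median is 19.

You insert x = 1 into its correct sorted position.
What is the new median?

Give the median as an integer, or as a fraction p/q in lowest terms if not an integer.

Old list (sorted, length 8): [-10, -6, 3, 18, 20, 21, 22, 25]
Old median = 19
Insert x = 1
Old length even (8). Middle pair: indices 3,4 = 18,20.
New length odd (9). New median = single middle element.
x = 1: 2 elements are < x, 6 elements are > x.
New sorted list: [-10, -6, 1, 3, 18, 20, 21, 22, 25]
New median = 18

Answer: 18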